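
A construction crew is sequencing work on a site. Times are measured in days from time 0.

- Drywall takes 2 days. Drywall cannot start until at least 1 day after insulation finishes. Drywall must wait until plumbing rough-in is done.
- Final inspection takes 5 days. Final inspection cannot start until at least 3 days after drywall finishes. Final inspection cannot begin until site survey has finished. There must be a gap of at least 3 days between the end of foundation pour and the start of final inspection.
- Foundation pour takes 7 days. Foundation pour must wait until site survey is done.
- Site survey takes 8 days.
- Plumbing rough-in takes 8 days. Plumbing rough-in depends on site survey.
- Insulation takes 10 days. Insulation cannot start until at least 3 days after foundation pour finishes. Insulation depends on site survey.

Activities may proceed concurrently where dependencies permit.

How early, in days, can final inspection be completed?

39

Site survey has no prerequisites, so it starts at day 0 and finishes at day 8.
Plumbing rough-in waits on site survey (finishes day 8), so it starts at day 8 and finishes at 8 + 8 = day 16.
Foundation pour waits on site survey (finishes day 8), so it starts at day 8 and finishes at 8 + 7 = day 15.
Insulation has to wait for foundation pour (finishes day 15, plus 3-day gap → day 18); site survey (finishes day 8). The latest of these is day 18, so insulation runs day 18 to 18 + 10 = day 28.
Drywall has to wait for insulation (finishes day 28, plus 1-day gap → day 29); plumbing rough-in (finishes day 16). The latest of these is day 29, so drywall runs day 29 to 29 + 2 = day 31.
For final inspection: drywall (finishes day 31, plus 3-day gap → day 34); site survey (finishes day 8); foundation pour (finishes day 15, plus 3-day gap → day 18). Taking the maximum gives a start of day 34, and it finishes at 34 + 5 = day 39.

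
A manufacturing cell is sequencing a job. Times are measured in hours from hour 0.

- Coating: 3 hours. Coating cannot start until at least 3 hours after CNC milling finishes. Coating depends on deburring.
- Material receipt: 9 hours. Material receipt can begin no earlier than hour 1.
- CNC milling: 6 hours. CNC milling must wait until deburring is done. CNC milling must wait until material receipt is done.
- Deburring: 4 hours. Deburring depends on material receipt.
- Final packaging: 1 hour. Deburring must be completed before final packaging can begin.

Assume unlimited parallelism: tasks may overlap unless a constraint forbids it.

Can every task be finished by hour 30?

Yes

Material receipt cannot begin until its own release at hour 1. It runs from hour 1 to 1 + 9 = hour 10.
Deburring cannot begin until material receipt (finishes hour 10). It runs from hour 10 to 10 + 4 = hour 14.
Final packaging waits on deburring (finishes hour 14), so it starts at hour 14 and finishes at 14 + 1 = hour 15.
CNC milling needs all of deburring (finishes hour 14); material receipt (finishes hour 10). That puts its earliest start at hour 14; it finishes at 14 + 6 = hour 20.
Coating needs all of CNC milling (finishes hour 20, plus 3-hour gap → hour 23); deburring (finishes hour 14). That puts its earliest start at hour 23; it finishes at 23 + 3 = hour 26.
Every task is finished by hour 26, which is no later than the deadline of 30, so the schedule is feasible.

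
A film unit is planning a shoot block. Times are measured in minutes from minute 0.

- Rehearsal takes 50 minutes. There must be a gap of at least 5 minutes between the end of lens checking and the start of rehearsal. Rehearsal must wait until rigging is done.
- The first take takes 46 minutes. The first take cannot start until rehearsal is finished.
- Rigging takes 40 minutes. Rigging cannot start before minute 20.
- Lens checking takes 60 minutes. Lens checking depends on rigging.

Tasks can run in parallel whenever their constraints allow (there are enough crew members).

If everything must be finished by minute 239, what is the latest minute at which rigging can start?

The first take has no dependents, so it just needs to finish by minute 239. Starting by 239 − 46 = minute 193 achieves that.
Rehearsal has to be done before the first take (must start by minute 193). That means finishing by minute 193, i.e. starting by 193 − 50 = minute 143.
Lens checking feeds into rehearsal (must start by minute 143, minus 5-minute gap → minute 138); so lens checking must finish by minute 138 and therefore start by minute 78.
Rigging feeds lens checking (must start by minute 78); rehearsal (must start by minute 143). Taking the minimum, rigging must finish by minute 78 and start by 78 − 40 = minute 38.

38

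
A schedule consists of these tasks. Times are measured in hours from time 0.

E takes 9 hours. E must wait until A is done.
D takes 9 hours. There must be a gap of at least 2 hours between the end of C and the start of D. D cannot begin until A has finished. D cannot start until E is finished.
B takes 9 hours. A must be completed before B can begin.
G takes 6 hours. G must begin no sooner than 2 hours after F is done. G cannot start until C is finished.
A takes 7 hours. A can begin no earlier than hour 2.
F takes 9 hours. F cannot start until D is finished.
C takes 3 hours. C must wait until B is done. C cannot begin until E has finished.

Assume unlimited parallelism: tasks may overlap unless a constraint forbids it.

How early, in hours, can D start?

A cannot begin until its own release at hour 2. It runs from hour 2 to 2 + 7 = hour 9.
After A (finishes hour 9), E can start at hour 9 and finishes at hour 18.
After A (finishes hour 9), B can start at hour 9 and finishes at hour 18.
C needs all of B (finishes hour 18); E (finishes hour 18). That puts its earliest start at hour 18; it finishes at 18 + 3 = hour 21.
D waits on C (finishes hour 21, plus 2-hour gap → hour 23); A (finishes hour 9); E (finishes hour 18). The latest of these is hour 23, which is the earliest D can start.

23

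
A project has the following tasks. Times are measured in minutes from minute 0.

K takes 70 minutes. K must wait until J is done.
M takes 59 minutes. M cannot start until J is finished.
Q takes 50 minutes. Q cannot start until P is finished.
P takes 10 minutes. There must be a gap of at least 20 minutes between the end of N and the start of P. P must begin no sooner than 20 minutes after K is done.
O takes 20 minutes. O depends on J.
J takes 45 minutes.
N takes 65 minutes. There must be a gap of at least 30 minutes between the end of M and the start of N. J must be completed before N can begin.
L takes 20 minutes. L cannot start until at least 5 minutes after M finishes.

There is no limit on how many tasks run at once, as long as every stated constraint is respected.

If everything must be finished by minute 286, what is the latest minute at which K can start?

136

To finish by minute 286, Q (duration 50) must start no later than minute 236.
P must finish before Q (must start by minute 236). With a 10-minute duration, P must start by 236 − 10 = minute 226.
K has to be done before P (must start by minute 226, minus 20-minute gap → minute 206). That means finishing by minute 206, i.e. starting by 206 − 70 = minute 136.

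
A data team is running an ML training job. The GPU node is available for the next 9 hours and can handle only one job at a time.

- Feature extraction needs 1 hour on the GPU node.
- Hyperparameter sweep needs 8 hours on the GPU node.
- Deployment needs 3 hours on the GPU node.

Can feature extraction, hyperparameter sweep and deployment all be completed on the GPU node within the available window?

Running back to back, the jobs need 1 + 8 + 3 = 12 hours on the GPU node.
Since 12 > 9, they cannot all fit.

No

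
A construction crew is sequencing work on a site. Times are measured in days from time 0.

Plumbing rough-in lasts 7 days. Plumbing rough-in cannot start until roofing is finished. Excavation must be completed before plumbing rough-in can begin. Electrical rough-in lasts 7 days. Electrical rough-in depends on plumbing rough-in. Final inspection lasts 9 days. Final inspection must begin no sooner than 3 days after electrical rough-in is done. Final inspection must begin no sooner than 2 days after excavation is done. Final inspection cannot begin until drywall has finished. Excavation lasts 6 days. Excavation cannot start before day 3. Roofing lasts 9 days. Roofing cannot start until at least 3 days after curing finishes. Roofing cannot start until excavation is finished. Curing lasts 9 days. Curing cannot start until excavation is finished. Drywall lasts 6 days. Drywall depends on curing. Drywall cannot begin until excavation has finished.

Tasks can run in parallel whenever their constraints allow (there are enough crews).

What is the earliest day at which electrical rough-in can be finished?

After its own release at day 3, excavation can start at day 3 and finishes at day 9.
Curing cannot begin until excavation (finishes day 9). It runs from day 9 to 9 + 9 = day 18.
Roofing needs all of curing (finishes day 18, plus 3-day gap → day 21); excavation (finishes day 9). That puts its earliest start at day 21; it finishes at 21 + 9 = day 30.
Plumbing rough-in cannot start until roofing (finishes day 30); excavation (finishes day 9). The controlling bound is day 30, so plumbing rough-in finishes at 30 + 7 = day 37.
Electrical rough-in cannot begin until plumbing rough-in (finishes day 37). It runs from day 37 to 37 + 7 = day 44.

44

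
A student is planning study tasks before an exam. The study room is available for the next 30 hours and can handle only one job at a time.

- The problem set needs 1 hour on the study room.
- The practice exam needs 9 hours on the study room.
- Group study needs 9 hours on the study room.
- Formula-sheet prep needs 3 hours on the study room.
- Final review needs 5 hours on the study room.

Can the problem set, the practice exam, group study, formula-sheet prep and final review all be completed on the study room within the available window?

Yes

Running back to back, the jobs need 1 + 9 + 9 + 3 + 5 = 27 hours on the study room.
Since 27 ≤ 30, they fit within the window.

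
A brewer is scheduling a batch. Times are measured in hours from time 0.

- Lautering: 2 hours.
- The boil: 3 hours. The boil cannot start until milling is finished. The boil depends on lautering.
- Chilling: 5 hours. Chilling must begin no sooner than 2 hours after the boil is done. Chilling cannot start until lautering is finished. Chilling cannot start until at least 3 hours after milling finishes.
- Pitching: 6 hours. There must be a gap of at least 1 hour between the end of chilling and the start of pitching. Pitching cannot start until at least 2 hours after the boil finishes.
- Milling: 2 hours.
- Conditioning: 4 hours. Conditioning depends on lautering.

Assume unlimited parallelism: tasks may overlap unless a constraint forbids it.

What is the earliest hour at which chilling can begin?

Nothing blocks lautering, so it runs from hour 0 to hour 2.
Milling can start immediately at hour 0; it finishes at hour 2.
The boil cannot start until milling (finishes hour 2); lautering (finishes hour 2). The controlling bound is hour 2, so the boil finishes at 2 + 3 = hour 5.
Chilling waits on the boil (finishes hour 5, plus 2-hour gap → hour 7); lautering (finishes hour 2); milling (finishes hour 2, plus 3-hour gap → hour 5). The latest of these is hour 7, which is the earliest chilling can start.

7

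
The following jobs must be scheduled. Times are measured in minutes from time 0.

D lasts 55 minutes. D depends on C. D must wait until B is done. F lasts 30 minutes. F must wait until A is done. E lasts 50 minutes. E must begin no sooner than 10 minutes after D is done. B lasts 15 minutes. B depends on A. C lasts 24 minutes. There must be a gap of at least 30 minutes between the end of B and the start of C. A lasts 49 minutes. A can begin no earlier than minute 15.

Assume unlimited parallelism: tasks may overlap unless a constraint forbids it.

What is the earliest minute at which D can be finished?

188

A cannot begin until its own release at minute 15. It runs from minute 15 to 15 + 49 = minute 64.
B waits on A (finishes minute 64), so it starts at minute 64 and finishes at 64 + 15 = minute 79.
After B (finishes minute 79, plus 30-minute gap → minute 109), C can start at minute 109 and finishes at minute 133.
D has to wait for C (finishes minute 133); B (finishes minute 79). The latest of these is minute 133, so D runs minute 133 to 133 + 55 = minute 188.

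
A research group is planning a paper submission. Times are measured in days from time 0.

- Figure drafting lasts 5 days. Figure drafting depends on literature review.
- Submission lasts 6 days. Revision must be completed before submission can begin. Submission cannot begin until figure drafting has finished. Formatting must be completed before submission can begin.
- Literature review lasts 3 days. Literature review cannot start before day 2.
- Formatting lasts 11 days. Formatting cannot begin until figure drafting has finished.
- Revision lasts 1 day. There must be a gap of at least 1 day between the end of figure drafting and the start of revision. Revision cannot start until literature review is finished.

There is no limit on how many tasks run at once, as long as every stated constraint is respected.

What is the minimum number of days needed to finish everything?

After its own release at day 2, literature review can start at day 2 and finishes at day 5.
After literature review (finishes day 5), figure drafting can start at day 5 and finishes at day 10.
Formatting waits on figure drafting (finishes day 10), so it starts at day 10 and finishes at 10 + 11 = day 21.
Revision cannot start until figure drafting (finishes day 10, plus 1-day gap → day 11); literature review (finishes day 5). The controlling bound is day 11, so revision finishes at 11 + 1 = day 12.
Submission needs all of revision (finishes day 12); figure drafting (finishes day 10); formatting (finishes day 21). That puts its earliest start at day 21; it finishes at 21 + 6 = day 27.
All tasks are finished once the last one completes. Finish times: Literature review at 5, Figure drafting at 10, Revision at 12, Formatting at 21, Submission at 27. The latest is day 27.

27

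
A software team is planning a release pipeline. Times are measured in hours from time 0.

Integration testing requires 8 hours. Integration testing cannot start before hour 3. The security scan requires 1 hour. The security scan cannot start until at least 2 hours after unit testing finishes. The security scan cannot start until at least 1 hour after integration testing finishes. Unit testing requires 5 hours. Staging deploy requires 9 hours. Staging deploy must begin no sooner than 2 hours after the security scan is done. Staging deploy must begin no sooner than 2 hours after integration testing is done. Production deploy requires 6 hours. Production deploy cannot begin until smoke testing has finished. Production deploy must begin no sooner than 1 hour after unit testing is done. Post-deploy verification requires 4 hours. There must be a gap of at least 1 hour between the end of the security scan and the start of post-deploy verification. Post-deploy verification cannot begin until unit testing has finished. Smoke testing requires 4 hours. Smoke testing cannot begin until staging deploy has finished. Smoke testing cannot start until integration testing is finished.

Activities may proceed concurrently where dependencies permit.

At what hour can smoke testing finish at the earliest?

After its own release at hour 3, integration testing can start at hour 3 and finishes at hour 11.
Unit testing can start immediately at hour 0; it finishes at hour 5.
The security scan cannot start until unit testing (finishes hour 5, plus 2-hour gap → hour 7); integration testing (finishes hour 11, plus 1-hour gap → hour 12). The controlling bound is hour 12, so the security scan finishes at 12 + 1 = hour 13.
Staging deploy has to wait for the security scan (finishes hour 13, plus 2-hour gap → hour 15); integration testing (finishes hour 11, plus 2-hour gap → hour 13). The latest of these is hour 15, so staging deploy runs hour 15 to 15 + 9 = hour 24.
Smoke testing has to wait for staging deploy (finishes hour 24); integration testing (finishes hour 11). The latest of these is hour 24, so smoke testing runs hour 24 to 24 + 4 = hour 28.

28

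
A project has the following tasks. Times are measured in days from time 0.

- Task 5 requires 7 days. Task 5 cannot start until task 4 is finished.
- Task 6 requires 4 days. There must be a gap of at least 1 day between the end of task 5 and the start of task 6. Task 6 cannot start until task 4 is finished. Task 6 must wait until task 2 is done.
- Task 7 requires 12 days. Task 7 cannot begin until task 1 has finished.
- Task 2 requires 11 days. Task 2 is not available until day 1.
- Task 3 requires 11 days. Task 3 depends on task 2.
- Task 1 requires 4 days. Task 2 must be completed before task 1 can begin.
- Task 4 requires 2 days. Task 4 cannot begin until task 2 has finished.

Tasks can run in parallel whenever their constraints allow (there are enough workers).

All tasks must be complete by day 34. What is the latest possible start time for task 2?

Nothing follows task 7; the deadline of day 34 is its only limit. It must start by 34 − 12 = day 22.
Task 1 must finish before task 7 (must start by day 22). With a 4-day duration, task 1 must start by 22 − 4 = day 18.
Nothing follows task 3; the deadline of day 34 is its only limit. It must start by 34 − 11 = day 23.
Task 6 has no dependents, so it just needs to finish by day 34. Starting by 34 − 4 = day 30 achieves that.
Since task 6 (must start by day 30, minus 1-day gap → day 29) depends on it, task 5 must finish by day 29. Backing off its 7-day duration gives a latest start of day 22.
Task 4 has several dependents: task 5 (must start by day 22); task 6 (must start by day 30). The earliest of those limits is day 22, so task 4 must start by 22 − 2 = day 20.
Task 2 feeds task 1 (must start by day 18); task 3 (must start by day 23); task 4 (must start by day 20); task 6 (must start by day 30). Taking the minimum, task 2 must finish by day 18 and start by 18 − 11 = day 7.

7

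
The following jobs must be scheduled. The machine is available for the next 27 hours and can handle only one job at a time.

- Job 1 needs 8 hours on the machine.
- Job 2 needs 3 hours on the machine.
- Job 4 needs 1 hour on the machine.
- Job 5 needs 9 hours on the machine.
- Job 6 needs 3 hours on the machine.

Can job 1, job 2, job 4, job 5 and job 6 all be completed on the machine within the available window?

Yes

Running back to back, the jobs need 8 + 3 + 1 + 9 + 3 = 24 hours on the machine.
Since 24 ≤ 27, they fit within the window.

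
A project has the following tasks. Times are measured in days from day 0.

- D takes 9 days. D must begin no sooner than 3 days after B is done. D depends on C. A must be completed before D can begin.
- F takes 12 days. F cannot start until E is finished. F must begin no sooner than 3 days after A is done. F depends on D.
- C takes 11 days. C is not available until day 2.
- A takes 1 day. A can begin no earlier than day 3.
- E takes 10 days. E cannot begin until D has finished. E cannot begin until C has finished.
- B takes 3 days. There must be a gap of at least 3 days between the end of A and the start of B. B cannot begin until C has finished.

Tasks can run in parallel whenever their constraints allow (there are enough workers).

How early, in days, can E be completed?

38

C waits on its own release at day 2, so it starts at day 2 and finishes at 2 + 11 = day 13.
After its own release at day 3, A can start at day 3 and finishes at day 4.
B has to wait for A (finishes day 4, plus 3-day gap → day 7); C (finishes day 13). The latest of these is day 13, so B runs day 13 to 13 + 3 = day 16.
For D: B (finishes day 16, plus 3-day gap → day 19); C (finishes day 13); A (finishes day 4). Taking the maximum gives a start of day 19, and it finishes at 19 + 9 = day 28.
E cannot start until D (finishes day 28); C (finishes day 13). The controlling bound is day 28, so E finishes at 28 + 10 = day 38.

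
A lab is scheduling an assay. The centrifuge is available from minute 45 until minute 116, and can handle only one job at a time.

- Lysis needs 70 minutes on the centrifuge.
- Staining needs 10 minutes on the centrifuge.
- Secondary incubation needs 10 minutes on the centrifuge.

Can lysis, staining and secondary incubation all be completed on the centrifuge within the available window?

No

The centrifuge window is 116 − 45 = 71 minutes.
Running back to back, the jobs need 70 + 10 + 10 = 90 minutes on the centrifuge.
Since 90 > 71, they cannot all fit.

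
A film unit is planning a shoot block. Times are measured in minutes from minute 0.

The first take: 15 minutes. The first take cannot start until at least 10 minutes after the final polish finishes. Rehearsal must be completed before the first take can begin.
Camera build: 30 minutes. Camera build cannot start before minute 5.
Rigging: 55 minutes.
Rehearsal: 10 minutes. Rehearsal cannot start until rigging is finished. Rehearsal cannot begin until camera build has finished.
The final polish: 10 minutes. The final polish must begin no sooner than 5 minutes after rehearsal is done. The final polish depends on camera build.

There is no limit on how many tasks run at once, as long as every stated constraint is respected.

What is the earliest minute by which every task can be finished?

105

Camera build cannot begin until its own release at minute 5. It runs from minute 5 to 5 + 30 = minute 35.
Rigging has no prerequisites, so it starts at minute 0 and finishes at minute 55.
Rehearsal has to wait for rigging (finishes minute 55); camera build (finishes minute 35). The latest of these is minute 55, so rehearsal runs minute 55 to 55 + 10 = minute 65.
The final polish needs all of rehearsal (finishes minute 65, plus 5-minute gap → minute 70); camera build (finishes minute 35). That puts its earliest start at minute 70; it finishes at 70 + 10 = minute 80.
The first take has to wait for the final polish (finishes minute 80, plus 10-minute gap → minute 90); rehearsal (finishes minute 65). The latest of these is minute 90, so the first take runs minute 90 to 90 + 15 = minute 105.
All tasks are finished once the last one completes. Finish times: Rigging at 55, Camera build at 35, Rehearsal at 65, The final polish at 80, The first take at 105. The latest is minute 105.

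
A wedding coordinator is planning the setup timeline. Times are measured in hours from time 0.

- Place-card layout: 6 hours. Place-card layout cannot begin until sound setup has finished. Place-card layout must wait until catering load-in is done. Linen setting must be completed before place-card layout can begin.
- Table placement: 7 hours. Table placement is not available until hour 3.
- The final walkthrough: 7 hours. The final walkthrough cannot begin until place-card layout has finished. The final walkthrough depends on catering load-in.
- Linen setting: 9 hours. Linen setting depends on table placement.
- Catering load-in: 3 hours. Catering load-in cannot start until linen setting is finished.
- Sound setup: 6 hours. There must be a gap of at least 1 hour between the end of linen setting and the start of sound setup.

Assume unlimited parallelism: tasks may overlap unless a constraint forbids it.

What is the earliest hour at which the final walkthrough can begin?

32

After its own release at hour 3, table placement can start at hour 3 and finishes at hour 10.
Linen setting cannot begin until table placement (finishes hour 10). It runs from hour 10 to 10 + 9 = hour 19.
Catering load-in cannot begin until linen setting (finishes hour 19). It runs from hour 19 to 19 + 3 = hour 22.
Sound setup cannot begin until linen setting (finishes hour 19, plus 1-hour gap → hour 20). It runs from hour 20 to 20 + 6 = hour 26.
Place-card layout needs all of sound setup (finishes hour 26); catering load-in (finishes hour 22); linen setting (finishes hour 19). That puts its earliest start at hour 26; it finishes at 26 + 6 = hour 32.
The final walkthrough waits on place-card layout (finishes hour 32); catering load-in (finishes hour 22). The latest of these is hour 32, which is the earliest the final walkthrough can start.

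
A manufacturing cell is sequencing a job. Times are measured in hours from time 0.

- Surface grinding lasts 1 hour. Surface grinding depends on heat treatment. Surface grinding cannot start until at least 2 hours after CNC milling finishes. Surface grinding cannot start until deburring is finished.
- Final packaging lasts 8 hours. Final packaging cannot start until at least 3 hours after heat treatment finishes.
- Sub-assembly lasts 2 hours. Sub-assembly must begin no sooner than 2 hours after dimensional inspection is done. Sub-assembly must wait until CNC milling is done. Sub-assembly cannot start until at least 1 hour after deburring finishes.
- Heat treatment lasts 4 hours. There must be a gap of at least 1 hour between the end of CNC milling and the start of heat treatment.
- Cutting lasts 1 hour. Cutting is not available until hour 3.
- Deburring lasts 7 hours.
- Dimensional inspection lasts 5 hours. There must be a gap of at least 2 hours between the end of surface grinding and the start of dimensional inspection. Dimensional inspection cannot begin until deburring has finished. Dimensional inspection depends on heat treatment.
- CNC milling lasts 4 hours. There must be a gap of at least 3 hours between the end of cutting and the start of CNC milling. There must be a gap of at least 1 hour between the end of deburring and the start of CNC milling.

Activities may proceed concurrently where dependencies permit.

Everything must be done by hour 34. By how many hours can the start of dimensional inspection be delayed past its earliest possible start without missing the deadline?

Deburring can start immediately at hour 0; it finishes at hour 7.
Cutting cannot begin until its own release at hour 3. It runs from hour 3 to 3 + 1 = hour 4.
CNC milling cannot start until cutting (finishes hour 4, plus 3-hour gap → hour 7); deburring (finishes hour 7, plus 1-hour gap → hour 8). The controlling bound is hour 8, so CNC milling finishes at 8 + 4 = hour 12.
Heat treatment waits on CNC milling (finishes hour 12, plus 1-hour gap → hour 13), so it starts at hour 13 and finishes at 13 + 4 = hour 17.
Surface grinding has to wait for heat treatment (finishes hour 17); CNC milling (finishes hour 12, plus 2-hour gap → hour 14); deburring (finishes hour 7). The latest of these is hour 17, so surface grinding runs hour 17 to 17 + 1 = hour 18.
Dimensional inspection has to wait for surface grinding (finishes hour 18, plus 2-hour gap → hour 20); deburring (finishes hour 7); heat treatment (finishes hour 17). The latest of these is hour 20, so dimensional inspection runs hour 20 to 20 + 5 = hour 25.

Working backward from the deadline:
Sub-assembly has no dependents, so it just needs to finish by hour 34. Starting by 34 − 2 = hour 32 achieves that.
Dimensional inspection must finish before sub-assembly (must start by hour 32, minus 2-hour gap → hour 30). With a 5-hour duration, dimensional inspection must start by 30 − 5 = hour 25.
So dimensional inspection can start as early as hour 20 and as late as hour 25, giving 25 − 20 = 5 hours of slack.

5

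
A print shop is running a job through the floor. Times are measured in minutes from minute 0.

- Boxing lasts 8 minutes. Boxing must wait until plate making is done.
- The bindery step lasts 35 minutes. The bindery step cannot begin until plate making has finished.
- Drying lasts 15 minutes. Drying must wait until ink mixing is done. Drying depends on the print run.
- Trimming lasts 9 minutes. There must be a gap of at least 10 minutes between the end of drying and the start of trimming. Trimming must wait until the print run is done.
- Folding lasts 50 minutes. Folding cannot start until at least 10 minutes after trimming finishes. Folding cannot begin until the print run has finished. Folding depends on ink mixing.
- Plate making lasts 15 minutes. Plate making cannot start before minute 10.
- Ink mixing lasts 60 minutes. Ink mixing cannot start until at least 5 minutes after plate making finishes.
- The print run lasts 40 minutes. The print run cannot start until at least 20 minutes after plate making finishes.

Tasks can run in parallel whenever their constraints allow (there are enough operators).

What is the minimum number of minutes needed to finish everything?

184

Plate making waits on its own release at minute 10, so it starts at minute 10 and finishes at 10 + 15 = minute 25.
Boxing waits on plate making (finishes minute 25), so it starts at minute 25 and finishes at 25 + 8 = minute 33.
The bindery step cannot begin until plate making (finishes minute 25). It runs from minute 25 to 25 + 35 = minute 60.
The print run waits on plate making (finishes minute 25, plus 20-minute gap → minute 45), so it starts at minute 45 and finishes at 45 + 40 = minute 85.
Ink mixing waits on plate making (finishes minute 25, plus 5-minute gap → minute 30), so it starts at minute 30 and finishes at 30 + 60 = minute 90.
For drying: ink mixing (finishes minute 90); the print run (finishes minute 85). Taking the maximum gives a start of minute 90, and it finishes at 90 + 15 = minute 105.
Trimming needs all of drying (finishes minute 105, plus 10-minute gap → minute 115); the print run (finishes minute 85). That puts its earliest start at minute 115; it finishes at 115 + 9 = minute 124.
For folding: trimming (finishes minute 124, plus 10-minute gap → minute 134); the print run (finishes minute 85); ink mixing (finishes minute 90). Taking the maximum gives a start of minute 134, and it finishes at 134 + 50 = minute 184.
All tasks are finished once the last one completes. Finish times: Plate making at 25, Ink mixing at 90, The print run at 85, Drying at 105, Trimming at 124, Folding at 184, The bindery step at 60, Boxing at 33. The latest is minute 184.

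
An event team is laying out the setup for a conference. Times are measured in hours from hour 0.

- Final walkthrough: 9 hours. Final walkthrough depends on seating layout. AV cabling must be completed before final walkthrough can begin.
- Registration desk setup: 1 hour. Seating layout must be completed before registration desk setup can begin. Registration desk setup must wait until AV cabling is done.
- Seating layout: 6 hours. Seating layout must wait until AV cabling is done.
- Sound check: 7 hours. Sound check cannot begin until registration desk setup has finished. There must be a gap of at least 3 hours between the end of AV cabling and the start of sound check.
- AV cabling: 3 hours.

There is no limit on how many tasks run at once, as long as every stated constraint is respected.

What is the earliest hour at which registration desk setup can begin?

9

Nothing blocks AV cabling, so it runs from hour 0 to hour 3.
Seating layout waits on AV cabling (finishes hour 3), so it starts at hour 3 and finishes at 3 + 6 = hour 9.
Registration desk setup waits on seating layout (finishes hour 9); AV cabling (finishes hour 3). The latest of these is hour 9, which is the earliest registration desk setup can start.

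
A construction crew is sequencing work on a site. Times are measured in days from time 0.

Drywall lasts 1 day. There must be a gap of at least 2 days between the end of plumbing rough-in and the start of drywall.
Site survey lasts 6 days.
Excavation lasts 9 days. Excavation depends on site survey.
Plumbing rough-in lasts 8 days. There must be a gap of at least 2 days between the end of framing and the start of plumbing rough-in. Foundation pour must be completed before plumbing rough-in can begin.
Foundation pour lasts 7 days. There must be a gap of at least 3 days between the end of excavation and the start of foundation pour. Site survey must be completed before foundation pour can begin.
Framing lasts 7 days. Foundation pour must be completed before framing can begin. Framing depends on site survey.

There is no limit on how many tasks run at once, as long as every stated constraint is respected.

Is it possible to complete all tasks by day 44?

Nothing blocks site survey, so it runs from day 0 to day 6.
Excavation waits on site survey (finishes day 6), so it starts at day 6 and finishes at 6 + 9 = day 15.
Foundation pour cannot start until excavation (finishes day 15, plus 3-day gap → day 18); site survey (finishes day 6). The controlling bound is day 18, so foundation pour finishes at 18 + 7 = day 25.
Framing needs all of foundation pour (finishes day 25); site survey (finishes day 6). That puts its earliest start at day 25; it finishes at 25 + 7 = day 32.
Plumbing rough-in cannot start until framing (finishes day 32, plus 2-day gap → day 34); foundation pour (finishes day 25). The controlling bound is day 34, so plumbing rough-in finishes at 34 + 8 = day 42.
After plumbing rough-in (finishes day 42, plus 2-day gap → day 44), drywall can start at day 44 and finishes at day 45.
The earliest everything can be done is day 45, which is after the deadline of 44, so it is not possible.

No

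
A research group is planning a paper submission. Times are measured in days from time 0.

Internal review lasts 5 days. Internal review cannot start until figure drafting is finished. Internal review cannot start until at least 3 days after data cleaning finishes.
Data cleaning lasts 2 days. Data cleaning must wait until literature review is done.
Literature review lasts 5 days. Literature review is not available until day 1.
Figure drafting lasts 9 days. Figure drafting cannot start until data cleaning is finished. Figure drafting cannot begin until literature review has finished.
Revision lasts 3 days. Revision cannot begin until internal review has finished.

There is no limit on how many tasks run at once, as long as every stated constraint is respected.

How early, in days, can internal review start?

Literature review cannot begin until its own release at day 1. It runs from day 1 to 1 + 5 = day 6.
Data cleaning cannot begin until literature review (finishes day 6). It runs from day 6 to 6 + 2 = day 8.
Figure drafting cannot start until data cleaning (finishes day 8); literature review (finishes day 6). The controlling bound is day 8, so figure drafting finishes at 8 + 9 = day 17.
Internal review waits on figure drafting (finishes day 17); data cleaning (finishes day 8, plus 3-day gap → day 11). The latest of these is day 17, which is the earliest internal review can start.

17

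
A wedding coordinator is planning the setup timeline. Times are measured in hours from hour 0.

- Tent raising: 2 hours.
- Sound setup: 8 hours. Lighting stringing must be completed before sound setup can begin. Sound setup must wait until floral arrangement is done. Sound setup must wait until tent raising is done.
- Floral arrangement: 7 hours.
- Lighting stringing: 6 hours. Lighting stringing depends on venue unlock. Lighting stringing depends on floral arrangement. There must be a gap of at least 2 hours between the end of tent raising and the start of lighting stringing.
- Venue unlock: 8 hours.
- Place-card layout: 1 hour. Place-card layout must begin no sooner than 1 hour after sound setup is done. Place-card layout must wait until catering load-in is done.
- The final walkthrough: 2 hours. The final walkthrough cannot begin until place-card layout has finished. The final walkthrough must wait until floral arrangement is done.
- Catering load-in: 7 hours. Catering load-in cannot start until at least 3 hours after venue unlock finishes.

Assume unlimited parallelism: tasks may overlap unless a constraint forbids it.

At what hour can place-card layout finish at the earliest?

Floral arrangement can start immediately at hour 0; it finishes at hour 7.
Tent raising can start immediately at hour 0; it finishes at hour 2.
Nothing blocks venue unlock, so it runs from hour 0 to hour 8.
Catering load-in cannot begin until venue unlock (finishes hour 8, plus 3-hour gap → hour 11). It runs from hour 11 to 11 + 7 = hour 18.
Lighting stringing needs all of venue unlock (finishes hour 8); floral arrangement (finishes hour 7); tent raising (finishes hour 2, plus 2-hour gap → hour 4). That puts its earliest start at hour 8; it finishes at 8 + 6 = hour 14.
For sound setup: lighting stringing (finishes hour 14); floral arrangement (finishes hour 7); tent raising (finishes hour 2). Taking the maximum gives a start of hour 14, and it finishes at 14 + 8 = hour 22.
For place-card layout: sound setup (finishes hour 22, plus 1-hour gap → hour 23); catering load-in (finishes hour 18). Taking the maximum gives a start of hour 23, and it finishes at 23 + 1 = hour 24.

24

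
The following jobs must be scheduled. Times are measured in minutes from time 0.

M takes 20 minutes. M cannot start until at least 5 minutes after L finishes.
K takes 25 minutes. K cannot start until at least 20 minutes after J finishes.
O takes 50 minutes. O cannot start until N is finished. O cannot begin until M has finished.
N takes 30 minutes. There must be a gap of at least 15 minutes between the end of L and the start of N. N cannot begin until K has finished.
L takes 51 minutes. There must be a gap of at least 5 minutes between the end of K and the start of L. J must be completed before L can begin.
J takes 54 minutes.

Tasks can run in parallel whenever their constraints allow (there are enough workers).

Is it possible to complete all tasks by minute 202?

No

J can start immediately at minute 0; it finishes at minute 54.
After J (finishes minute 54, plus 20-minute gap → minute 74), K can start at minute 74 and finishes at minute 99.
L has to wait for K (finishes minute 99, plus 5-minute gap → minute 104); J (finishes minute 54). The latest of these is minute 104, so L runs minute 104 to 104 + 51 = minute 155.
N has to wait for L (finishes minute 155, plus 15-minute gap → minute 170); K (finishes minute 99). The latest of these is minute 170, so N runs minute 170 to 170 + 30 = minute 200.
M cannot begin until L (finishes minute 155, plus 5-minute gap → minute 160). It runs from minute 160 to 160 + 20 = minute 180.
O cannot start until N (finishes minute 200); M (finishes minute 180). The controlling bound is minute 200, so O finishes at 200 + 50 = minute 250.
The earliest everything can be done is minute 250, which is after the deadline of 202, so it is not possible.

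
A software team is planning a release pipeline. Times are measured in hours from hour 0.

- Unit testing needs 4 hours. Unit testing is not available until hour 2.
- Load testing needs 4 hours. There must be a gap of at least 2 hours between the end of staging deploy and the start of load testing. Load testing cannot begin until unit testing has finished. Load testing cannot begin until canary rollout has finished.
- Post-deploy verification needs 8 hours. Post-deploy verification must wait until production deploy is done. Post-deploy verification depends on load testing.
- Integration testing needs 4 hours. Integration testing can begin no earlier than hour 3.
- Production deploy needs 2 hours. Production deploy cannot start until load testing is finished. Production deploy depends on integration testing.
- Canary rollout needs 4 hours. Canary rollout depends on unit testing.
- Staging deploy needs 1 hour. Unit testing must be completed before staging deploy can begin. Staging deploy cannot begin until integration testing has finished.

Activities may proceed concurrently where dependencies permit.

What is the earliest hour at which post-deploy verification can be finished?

Integration testing cannot begin until its own release at hour 3. It runs from hour 3 to 3 + 4 = hour 7.
Unit testing cannot begin until its own release at hour 2. It runs from hour 2 to 2 + 4 = hour 6.
Canary rollout waits on unit testing (finishes hour 6), so it starts at hour 6 and finishes at 6 + 4 = hour 10.
Staging deploy has to wait for unit testing (finishes hour 6); integration testing (finishes hour 7). The latest of these is hour 7, so staging deploy runs hour 7 to 7 + 1 = hour 8.
Load testing cannot start until staging deploy (finishes hour 8, plus 2-hour gap → hour 10); unit testing (finishes hour 6); canary rollout (finishes hour 10). The controlling bound is hour 10, so load testing finishes at 10 + 4 = hour 14.
Production deploy has to wait for load testing (finishes hour 14); integration testing (finishes hour 7). The latest of these is hour 14, so production deploy runs hour 14 to 14 + 2 = hour 16.
For post-deploy verification: production deploy (finishes hour 16); load testing (finishes hour 14). Taking the maximum gives a start of hour 16, and it finishes at 16 + 8 = hour 24.

24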